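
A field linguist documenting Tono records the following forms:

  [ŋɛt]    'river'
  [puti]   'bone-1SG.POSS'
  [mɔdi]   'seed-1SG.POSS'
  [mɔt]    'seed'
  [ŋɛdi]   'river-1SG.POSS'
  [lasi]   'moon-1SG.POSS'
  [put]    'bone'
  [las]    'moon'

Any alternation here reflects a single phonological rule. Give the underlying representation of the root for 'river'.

In [ŋɛt] and [ŋɛdi] the final segment of 'river' alternates: [t] ~ [d].
Compare 'bone', with invariant [t] in [put] and [puti]: an analysis with underlying /t/ and a rule producing [d] before the 1SG.POSS suffix would wrongly predict alternation here too.
The underlying segment must be /d/; voiced obstruents become voiceless word-finally, yielding [t] there.

/ŋɛd/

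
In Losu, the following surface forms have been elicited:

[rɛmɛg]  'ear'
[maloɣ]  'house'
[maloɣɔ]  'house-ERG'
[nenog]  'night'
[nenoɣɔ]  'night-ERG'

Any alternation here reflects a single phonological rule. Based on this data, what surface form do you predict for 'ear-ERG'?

'night' shows [g] ~ [ɣ] at the end of the stem ([nenog] vs [nenoɣɔ]).
If /ɣ/ were underlying and a rule turned it into [g] in isolation, 'house' would also alternate; but it has [ɣ] in both [maloɣ] and [maloɣɔ].
So /g/ is underlying, and a rule of intervocalic spirantization — voiced stops become fricatives between vowels — gives [ɣ].
From [rɛmɛg] the stem 'ear' is /rɛmɛg/; between vowels this yields [rɛmɛɣɔ].

[rɛmɛɣɔ]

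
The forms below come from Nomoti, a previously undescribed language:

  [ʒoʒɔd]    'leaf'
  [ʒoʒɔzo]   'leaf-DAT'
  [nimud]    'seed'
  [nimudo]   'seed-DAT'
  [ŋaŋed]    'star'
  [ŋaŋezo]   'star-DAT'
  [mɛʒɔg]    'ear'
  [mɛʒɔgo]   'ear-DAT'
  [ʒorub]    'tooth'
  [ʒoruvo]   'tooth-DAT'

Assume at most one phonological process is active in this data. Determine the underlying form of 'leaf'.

'leaf' shows [d] ~ [z] at the end of the stem ([ʒoʒɔd] vs [ʒoʒɔzo]).
If /d/ were underlying and a rule turned it into [z] before the DAT suffix, 'seed' would also alternate; but it has [d] in both [nimud] and [nimudo].
The alternation reflects word-final hardening: voiced fricatives become stops word-finally. /z/ is underlying.

/ʒoʒɔz/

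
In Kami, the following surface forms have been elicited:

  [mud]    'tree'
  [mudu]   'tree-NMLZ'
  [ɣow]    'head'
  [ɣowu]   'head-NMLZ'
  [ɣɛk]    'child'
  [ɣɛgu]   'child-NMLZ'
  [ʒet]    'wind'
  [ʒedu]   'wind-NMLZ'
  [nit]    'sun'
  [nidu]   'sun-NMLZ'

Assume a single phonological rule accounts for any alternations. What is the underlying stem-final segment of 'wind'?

/t/

In [ʒet] and [ʒedu] the final segment of 'wind' alternates: [t] ~ [d].
But 'tree' keeps [d] in both environments ([mud], [mudu]), so there is no rule changing /d/ to [t] in isolation.
So /t/ is underlying, and a rule of intervocalic voicing — voiceless stops become voiced between vowels — gives [d].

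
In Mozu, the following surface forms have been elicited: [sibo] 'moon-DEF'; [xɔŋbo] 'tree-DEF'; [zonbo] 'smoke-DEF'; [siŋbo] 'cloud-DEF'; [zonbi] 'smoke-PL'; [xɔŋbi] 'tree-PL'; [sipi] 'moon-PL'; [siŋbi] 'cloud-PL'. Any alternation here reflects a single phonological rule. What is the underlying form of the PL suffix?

The PL morpheme has two allomorphs, [-bi] and [-pi].
The DEF suffix, which begins with [b], is invariant after every stem; so [b] is not altered by any rule here.
The PL suffix is therefore /-pi/ underlyingly, with post-nasal voicing: voiceless stops become voiced after a nasal.

/-pi/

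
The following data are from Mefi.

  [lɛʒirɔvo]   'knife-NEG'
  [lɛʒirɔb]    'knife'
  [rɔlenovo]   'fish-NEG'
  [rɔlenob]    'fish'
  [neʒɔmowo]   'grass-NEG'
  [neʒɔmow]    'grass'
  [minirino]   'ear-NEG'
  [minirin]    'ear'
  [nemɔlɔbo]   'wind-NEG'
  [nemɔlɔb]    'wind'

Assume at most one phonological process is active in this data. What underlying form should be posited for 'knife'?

'knife' shows [v] ~ [b] at the end of the stem ([lɛʒirɔvo] vs [lɛʒirɔb]).
Compare 'wind', with invariant [b] in [nemɔlɔbo] and [nemɔlɔb]: an analysis with underlying /b/ and a rule producing [v] before the NEG suffix would wrongly predict alternation here too.
So /v/ is underlying, and a rule of word-final hardening — voiced fricatives become stops word-finally — gives [b].
So 'knife' = /lɛʒirɔv/.

/lɛʒirɔv/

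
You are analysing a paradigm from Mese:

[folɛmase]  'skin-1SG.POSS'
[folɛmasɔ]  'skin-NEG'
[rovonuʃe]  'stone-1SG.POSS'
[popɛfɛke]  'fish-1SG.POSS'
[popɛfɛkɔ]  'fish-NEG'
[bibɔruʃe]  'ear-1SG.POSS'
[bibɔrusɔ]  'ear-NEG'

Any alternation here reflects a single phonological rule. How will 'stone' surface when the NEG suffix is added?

[rovonusɔ]

In [bibɔruʃe] and [bibɔrusɔ] the final segment of 'ear' alternates: [ʃ] ~ [s].
But 'skin' keeps [s] in both environments ([folɛmase], [folɛmasɔ]), so there is no rule changing /s/ to [ʃ] before the 1SG.POSS suffix.
So /ʃ/ is underlying, and a rule of depalatalization — palato-alveolar /ʃ/ becomes [s] when no front vowel follows — gives [s].
The one attested form of 'stone', [rovonuʃe], shows underlying /rovonuʃ/. Applying the same rule when no front vowel follows gives [rovonusɔ].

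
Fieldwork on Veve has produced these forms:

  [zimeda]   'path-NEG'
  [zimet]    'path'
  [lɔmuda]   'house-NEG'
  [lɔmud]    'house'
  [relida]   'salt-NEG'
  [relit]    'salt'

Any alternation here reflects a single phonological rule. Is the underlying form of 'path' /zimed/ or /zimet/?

/zimet/

'path' shows [d] ~ [t] at the end of the stem ([zimeda] vs [zimet]).
Compare 'house', with invariant [d] in [lɔmuda] and [lɔmud]: an analysis with underlying /d/ and a rule producing [t] in isolation would wrongly predict alternation here too.
So /t/ is underlying, and a rule of intervocalic voicing — voiceless stops become voiced between vowels — gives [d].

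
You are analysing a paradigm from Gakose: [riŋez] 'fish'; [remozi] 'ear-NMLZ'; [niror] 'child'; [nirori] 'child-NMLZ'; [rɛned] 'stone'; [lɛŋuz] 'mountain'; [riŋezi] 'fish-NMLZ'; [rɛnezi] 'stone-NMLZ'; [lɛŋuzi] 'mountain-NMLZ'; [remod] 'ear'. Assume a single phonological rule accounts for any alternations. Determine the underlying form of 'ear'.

In [remozi] and [remod] the final segment of 'ear' alternates: [z] ~ [d].
The stem 'fish' ([riŋezi], [riŋez]) shows [z] unchanged in both environments, so [z] cannot be basic with [d] derived in isolation.
So /d/ is underlying, and a rule of intervocalic spirantization — voiced stops become fricatives between vowels — gives [z].

/remod/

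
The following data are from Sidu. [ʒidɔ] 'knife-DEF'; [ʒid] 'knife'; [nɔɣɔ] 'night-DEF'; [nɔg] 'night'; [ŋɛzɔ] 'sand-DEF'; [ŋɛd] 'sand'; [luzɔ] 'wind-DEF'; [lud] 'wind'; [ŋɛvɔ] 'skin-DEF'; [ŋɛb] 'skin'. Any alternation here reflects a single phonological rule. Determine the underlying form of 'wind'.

'wind' shows [z] ~ [d] at the end of the stem ([luzɔ] vs [lud]).
But 'knife' keeps [d] in both environments ([ʒidɔ], [ʒid]), so there is no rule changing /d/ to [z] before the DEF suffix.
So /z/ is underlying, and a rule of word-final hardening — voiced fricatives become stops word-finally — gives [d].
The underlying form of 'wind' is therefore /luz/.

/luz/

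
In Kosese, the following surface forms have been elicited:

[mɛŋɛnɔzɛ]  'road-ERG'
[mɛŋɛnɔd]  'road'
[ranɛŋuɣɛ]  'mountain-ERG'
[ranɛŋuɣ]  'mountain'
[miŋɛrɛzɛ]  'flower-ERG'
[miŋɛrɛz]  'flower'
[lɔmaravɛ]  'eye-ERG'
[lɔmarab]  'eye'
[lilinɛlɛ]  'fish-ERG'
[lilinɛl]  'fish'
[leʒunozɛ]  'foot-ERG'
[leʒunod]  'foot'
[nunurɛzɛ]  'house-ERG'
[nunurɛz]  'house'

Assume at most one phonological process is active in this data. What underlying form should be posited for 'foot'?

The root 'foot' surfaces as [leʒunozɛ] and [leʒunod], with a stem-final [z] ~ [d] alternation.
If /z/ were underlying and a rule turned it into [d] in isolation, 'flower' would also alternate; but it has [z] in both [miŋɛrɛzɛ] and [miŋɛrɛz].
The underlying segment must be /d/; voiced stops become fricatives between vowels, yielding [z] there.
The underlying form of 'foot' is therefore /leʒunod/.

/leʒunod/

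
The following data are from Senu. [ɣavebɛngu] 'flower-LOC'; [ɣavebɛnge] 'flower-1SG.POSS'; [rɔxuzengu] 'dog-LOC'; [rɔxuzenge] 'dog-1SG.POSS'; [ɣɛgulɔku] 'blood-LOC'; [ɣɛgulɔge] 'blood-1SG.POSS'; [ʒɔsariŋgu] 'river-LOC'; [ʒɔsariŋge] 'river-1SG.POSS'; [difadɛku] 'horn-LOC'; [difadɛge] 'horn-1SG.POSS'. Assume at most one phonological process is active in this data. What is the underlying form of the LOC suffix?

/-ku/

The LOC morpheme has two allomorphs, [-gu] and [-ku].
The 1SG.POSS suffix, which begins with [g], is invariant after every stem; so [g] is not altered by any rule here.
So the underlying form is /-ku/, and voiceless stops become voiced after a nasal.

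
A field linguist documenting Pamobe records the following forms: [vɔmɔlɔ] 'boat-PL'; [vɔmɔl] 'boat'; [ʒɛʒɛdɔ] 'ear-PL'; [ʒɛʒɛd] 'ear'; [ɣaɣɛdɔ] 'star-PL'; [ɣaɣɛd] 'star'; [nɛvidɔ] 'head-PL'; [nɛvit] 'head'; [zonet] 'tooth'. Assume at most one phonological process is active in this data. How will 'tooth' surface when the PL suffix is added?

[zonedɔ]

In [nɛvidɔ] and [nɛvit] the final segment of 'head' alternates: [d] ~ [t].
But 'star' keeps [d] in both environments ([ɣaɣɛdɔ], [ɣaɣɛd]), so there is no rule changing /d/ to [t] in isolation.
So /t/ is underlying, and a rule of intervocalic voicing — voiceless stops become voiced between vowels — gives [d].
From [zonet] the stem 'tooth' is /zonet/; between vowels this yields [zonedɔ].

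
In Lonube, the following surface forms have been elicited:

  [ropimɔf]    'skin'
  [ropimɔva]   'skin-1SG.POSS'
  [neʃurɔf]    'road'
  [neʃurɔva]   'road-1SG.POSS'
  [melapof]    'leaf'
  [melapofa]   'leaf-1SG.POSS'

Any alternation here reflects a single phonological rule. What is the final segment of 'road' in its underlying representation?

In [neʃurɔf] and [neʃurɔva] the final segment of 'road' alternates: [f] ~ [v].
Compare 'leaf', with invariant [f] in [melapof] and [melapofa]: an analysis with underlying /f/ and a rule producing [v] before the 1SG.POSS suffix would wrongly predict alternation here too.
So /v/ is underlying, and a rule of word-final obstruent devoicing — voiced obstruents become voiceless word-finally — gives [f].

/v/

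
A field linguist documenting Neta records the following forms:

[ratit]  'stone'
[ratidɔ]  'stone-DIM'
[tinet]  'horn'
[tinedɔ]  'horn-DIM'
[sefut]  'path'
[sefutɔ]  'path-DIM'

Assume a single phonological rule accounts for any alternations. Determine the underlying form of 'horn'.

In [tinet] and [tinedɔ] the final segment of 'horn' alternates: [t] ~ [d].
The stem 'path' ([sefut], [sefutɔ]) shows [t] unchanged in both environments, so [t] cannot be basic with [d] derived before the DIM suffix.
So /d/ is underlying, and a rule of word-final obstruent devoicing — voiced obstruents become voiceless word-finally — gives [t].

/tined/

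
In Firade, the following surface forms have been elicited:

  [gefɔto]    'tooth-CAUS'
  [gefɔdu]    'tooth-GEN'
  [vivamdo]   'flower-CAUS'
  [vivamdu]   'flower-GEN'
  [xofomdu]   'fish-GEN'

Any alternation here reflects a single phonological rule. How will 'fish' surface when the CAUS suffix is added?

[xofomdo]

The CAUS suffix surfaces as [-do] and [-to], depending on the final segment of the stem.
By contrast the GEN suffix keeps its initial [d] throughout — that segment must be underlying.
So the underlying form is /-to/, and voiceless stops become voiced after a nasal.
After 'fish', which ends in a nasal, the suffix surfaces as [-do], giving [xofomdo].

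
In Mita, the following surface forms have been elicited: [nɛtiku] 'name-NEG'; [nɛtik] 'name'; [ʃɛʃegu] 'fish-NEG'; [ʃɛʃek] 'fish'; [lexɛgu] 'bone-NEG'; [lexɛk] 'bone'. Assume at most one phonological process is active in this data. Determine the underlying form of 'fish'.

/ʃɛʃeg/

'fish' shows [g] ~ [k] at the end of the stem ([ʃɛʃegu] vs [ʃɛʃek]).
But 'name' keeps [k] in both environments ([nɛtiku], [nɛtik]), so there is no rule changing /k/ to [g] before the NEG suffix.
The underlying segment must be /g/; voiced obstruents become voiceless word-finally, yielding [k] there.
Hence 'fish' is /ʃɛʃeg/ underlyingly.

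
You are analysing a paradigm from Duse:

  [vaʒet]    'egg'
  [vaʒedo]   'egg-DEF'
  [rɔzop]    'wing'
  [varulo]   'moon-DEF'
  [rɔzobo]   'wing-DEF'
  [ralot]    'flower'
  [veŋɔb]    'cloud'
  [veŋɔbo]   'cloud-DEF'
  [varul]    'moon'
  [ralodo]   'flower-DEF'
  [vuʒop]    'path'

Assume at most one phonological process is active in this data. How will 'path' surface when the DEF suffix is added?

[vuʒobo]

The root 'wing' surfaces as [rɔzop] and [rɔzobo], with a stem-final [p] ~ [b] alternation.
But 'cloud' keeps [b] in both environments ([veŋɔb], [veŋɔbo]), so there is no rule changing /b/ to [p] in isolation.
So /p/ is underlying, and a rule of intervocalic voicing — voiceless stops become voiced between vowels — gives [b].
From [vuʒop] the stem 'path' is /vuʒop/; between vowels this yields [vuʒobo].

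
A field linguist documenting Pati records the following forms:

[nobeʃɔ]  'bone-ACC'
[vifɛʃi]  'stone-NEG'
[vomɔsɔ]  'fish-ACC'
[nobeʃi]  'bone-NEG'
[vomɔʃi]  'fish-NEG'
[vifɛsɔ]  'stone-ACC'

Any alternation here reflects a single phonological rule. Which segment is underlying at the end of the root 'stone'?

/s/

In [vifɛsɔ] and [vifɛʃi] the final segment of 'stone' alternates: [s] ~ [ʃ].
But 'bone' keeps [ʃ] in both environments ([nobeʃɔ], [nobeʃi]), so there is no rule changing /ʃ/ to [s] before the ACC suffix.
Therefore /s/ is basic and [ʃ] is derived by palatalization before a front vowel (/s/ becomes palato-alveolar [ʃ] before a front vowel).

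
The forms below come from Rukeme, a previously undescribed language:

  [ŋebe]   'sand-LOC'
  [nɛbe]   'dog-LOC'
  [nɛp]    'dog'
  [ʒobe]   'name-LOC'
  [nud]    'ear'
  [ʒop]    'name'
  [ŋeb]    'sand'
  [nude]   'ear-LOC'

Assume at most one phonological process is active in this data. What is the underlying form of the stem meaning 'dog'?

In [nɛbe] and [nɛp] the final segment of 'dog' alternates: [b] ~ [p].
But 'sand' keeps [b] in both environments ([ŋebe], [ŋeb]), so there is no rule changing /b/ to [p] in isolation.
The alternation reflects intervocalic voicing: voiceless stops become voiced between vowels. /p/ is underlying.
The underlying form of 'dog' is therefore /nɛp/.

/nɛp/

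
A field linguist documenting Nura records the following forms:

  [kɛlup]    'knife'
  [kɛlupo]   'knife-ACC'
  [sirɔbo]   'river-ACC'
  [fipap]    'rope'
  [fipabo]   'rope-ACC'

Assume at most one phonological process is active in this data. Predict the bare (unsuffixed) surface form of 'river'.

[sirɔp]

'rope' shows [p] ~ [b] at the end of the stem ([fipap] vs [fipabo]).
But 'knife' keeps [p] in both environments ([kɛlup], [kɛlupo]), so there is no rule changing /p/ to [b] before the ACC suffix.
The underlying segment must be /b/; voiced obstruents become voiceless word-finally, yielding [p] there.
The one attested form of 'river', [sirɔbo], shows underlying /sirɔb/. Applying the same rule word-finally gives [sirɔp].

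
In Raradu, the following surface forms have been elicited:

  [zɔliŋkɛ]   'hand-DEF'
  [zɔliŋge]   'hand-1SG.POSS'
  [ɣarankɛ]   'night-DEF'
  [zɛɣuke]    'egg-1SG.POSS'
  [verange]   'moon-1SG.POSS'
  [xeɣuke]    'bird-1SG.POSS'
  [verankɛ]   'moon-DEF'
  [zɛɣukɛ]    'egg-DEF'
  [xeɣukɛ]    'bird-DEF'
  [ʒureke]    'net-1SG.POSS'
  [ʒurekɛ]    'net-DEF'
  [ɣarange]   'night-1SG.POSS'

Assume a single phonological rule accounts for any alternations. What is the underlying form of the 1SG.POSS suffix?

The 1SG.POSS suffix surfaces as [-ge] and [-ke], depending on the final segment of the stem.
The DEF suffix, which begins with [k], is invariant after every stem; so [k] is not altered by any rule here.
The 1SG.POSS suffix is therefore /-ge/ underlyingly, with post-vocalic devoicing: voiced stops become voiceless after a vowel.

/-ge/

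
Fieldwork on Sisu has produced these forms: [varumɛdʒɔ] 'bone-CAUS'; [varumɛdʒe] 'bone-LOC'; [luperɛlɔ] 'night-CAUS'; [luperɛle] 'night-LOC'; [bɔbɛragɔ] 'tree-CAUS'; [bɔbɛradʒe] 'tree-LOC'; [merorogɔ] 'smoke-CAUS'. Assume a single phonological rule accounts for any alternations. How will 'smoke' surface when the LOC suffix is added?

[merorodʒe]

'tree' shows [g] ~ [dʒ] at the end of the stem ([bɔbɛragɔ] vs [bɔbɛradʒe]).
But 'bone' keeps [dʒ] in both environments ([varumɛdʒɔ], [varumɛdʒe]), so there is no rule changing /dʒ/ to [g] before the CAUS suffix.
So /g/ is underlying, and a rule of palatalization before a front vowel — /g/ becomes palato-alveolar [dʒ] before a front vowel — gives [dʒ].
The one attested form of 'smoke', [merorogɔ], shows underlying /merorog/. Applying the same rule before a front vowel gives [merorodʒe].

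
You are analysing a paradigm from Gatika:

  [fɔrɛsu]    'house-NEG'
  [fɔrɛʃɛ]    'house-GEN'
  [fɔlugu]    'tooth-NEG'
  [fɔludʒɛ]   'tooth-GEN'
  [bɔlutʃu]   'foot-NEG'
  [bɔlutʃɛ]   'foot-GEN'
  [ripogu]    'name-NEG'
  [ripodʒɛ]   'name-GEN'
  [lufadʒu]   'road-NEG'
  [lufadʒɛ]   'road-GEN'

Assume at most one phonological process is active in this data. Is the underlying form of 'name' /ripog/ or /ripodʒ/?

/ripog/

The stem for 'name' ends in [g] in [ripogu] but [dʒ] in [ripodʒɛ].
Compare 'road', with invariant [dʒ] in [lufadʒu] and [lufadʒɛ]: an analysis with underlying /dʒ/ and a rule producing [g] before the NEG suffix would wrongly predict alternation here too.
The alternation reflects palatalization before a front vowel: /g/ and /s/ become palato-alveolar [dʒ] and [ʃ] before a front vowel. /g/ is underlying.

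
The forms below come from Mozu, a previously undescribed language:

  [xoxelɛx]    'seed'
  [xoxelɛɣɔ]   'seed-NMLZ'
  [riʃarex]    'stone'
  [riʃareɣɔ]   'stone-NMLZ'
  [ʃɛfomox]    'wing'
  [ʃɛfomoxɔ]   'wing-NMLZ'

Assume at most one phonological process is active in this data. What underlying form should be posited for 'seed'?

'seed' shows [x] ~ [ɣ] at the end of the stem ([xoxelɛx] vs [xoxelɛɣɔ]).
But 'wing' keeps [x] in both environments ([ʃɛfomox], [ʃɛfomoxɔ]), so there is no rule changing /x/ to [ɣ] before the NMLZ suffix.
Therefore /ɣ/ is basic and [x] is derived by word-final obstruent devoicing (voiced obstruents become voiceless word-finally).
So 'seed' = /xoxelɛɣ/.

/xoxelɛɣ/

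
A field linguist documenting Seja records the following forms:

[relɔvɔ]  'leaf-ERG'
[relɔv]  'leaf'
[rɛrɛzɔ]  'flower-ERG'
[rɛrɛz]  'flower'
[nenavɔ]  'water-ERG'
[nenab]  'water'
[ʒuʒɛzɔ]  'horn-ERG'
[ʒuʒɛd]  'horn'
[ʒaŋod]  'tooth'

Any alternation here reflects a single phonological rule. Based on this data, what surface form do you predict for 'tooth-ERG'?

[ʒaŋozɔ]

The root 'horn' surfaces as [ʒuʒɛzɔ] and [ʒuʒɛd], with a stem-final [z] ~ [d] alternation.
If /z/ were underlying and a rule turned it into [d] in isolation, 'flower' would also alternate; but it has [z] in both [rɛrɛzɔ] and [rɛrɛz].
So /d/ is underlying, and a rule of intervocalic spirantization — voiced stops become fricatives between vowels — gives [z].
From [ʒaŋod] the stem 'tooth' is /ʒaŋod/; between vowels this yields [ʒaŋozɔ].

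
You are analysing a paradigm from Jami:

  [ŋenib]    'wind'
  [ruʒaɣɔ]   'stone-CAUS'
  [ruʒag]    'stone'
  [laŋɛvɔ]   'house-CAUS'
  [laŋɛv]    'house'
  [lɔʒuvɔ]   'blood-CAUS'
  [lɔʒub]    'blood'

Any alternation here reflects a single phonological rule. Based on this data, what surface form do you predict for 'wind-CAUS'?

The root 'blood' surfaces as [lɔʒuvɔ] and [lɔʒub], with a stem-final [v] ~ [b] alternation.
Compare 'house', with invariant [v] in [laŋɛvɔ] and [laŋɛv]: an analysis with underlying /v/ and a rule producing [b] in isolation would wrongly predict alternation here too.
The underlying segment must be /b/; voiced stops become fricatives between vowels, yielding [v] there.
The one attested form of 'wind', [ŋenib], shows underlying /ŋenib/. Applying the same rule between vowels gives [ŋenivɔ].

[ŋenivɔ]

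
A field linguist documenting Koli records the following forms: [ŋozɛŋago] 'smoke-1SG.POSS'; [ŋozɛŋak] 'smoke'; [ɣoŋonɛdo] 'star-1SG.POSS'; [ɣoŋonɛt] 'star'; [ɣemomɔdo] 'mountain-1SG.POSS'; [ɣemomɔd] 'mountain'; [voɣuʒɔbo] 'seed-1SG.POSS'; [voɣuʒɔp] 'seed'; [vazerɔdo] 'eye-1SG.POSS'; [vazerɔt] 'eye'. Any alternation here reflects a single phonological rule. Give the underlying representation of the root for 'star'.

/ɣoŋonɛt/

The stem for 'star' ends in [d] in [ɣoŋonɛdo] but [t] in [ɣoŋonɛt].
If /d/ were underlying and a rule turned it into [t] in isolation, 'mountain' would also alternate; but it has [d] in both [ɣemomɔdo] and [ɣemomɔd].
The underlying segment must be /t/; voiceless stops become voiced between vowels, yielding [d] there.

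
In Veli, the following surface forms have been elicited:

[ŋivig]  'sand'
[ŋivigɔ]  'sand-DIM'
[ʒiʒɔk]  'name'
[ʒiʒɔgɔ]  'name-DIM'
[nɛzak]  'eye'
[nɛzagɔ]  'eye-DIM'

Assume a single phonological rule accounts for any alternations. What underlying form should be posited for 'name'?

The root 'name' surfaces as [ʒiʒɔk] and [ʒiʒɔgɔ], with a stem-final [k] ~ [g] alternation.
If /g/ were underlying and a rule turned it into [k] in isolation, 'sand' would also alternate; but it has [g] in both [ŋivig] and [ŋivigɔ].
Therefore /k/ is basic and [g] is derived by intervocalic voicing (voiceless stops become voiced between vowels).
Hence 'name' is /ʒiʒɔk/ underlyingly.

/ʒiʒɔk/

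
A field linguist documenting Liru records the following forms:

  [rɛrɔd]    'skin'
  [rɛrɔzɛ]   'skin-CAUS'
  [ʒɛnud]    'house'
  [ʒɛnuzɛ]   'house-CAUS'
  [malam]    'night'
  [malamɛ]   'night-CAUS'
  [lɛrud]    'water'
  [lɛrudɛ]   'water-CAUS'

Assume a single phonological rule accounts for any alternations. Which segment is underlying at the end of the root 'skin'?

/z/

'skin' shows [d] ~ [z] at the end of the stem ([rɛrɔd] vs [rɛrɔzɛ]).
Compare 'water', with invariant [d] in [lɛrud] and [lɛrudɛ]: an analysis with underlying /d/ and a rule producing [z] before the CAUS suffix would wrongly predict alternation here too.
The underlying segment must be /z/; voiced fricatives become stops word-finally, yielding [d] there.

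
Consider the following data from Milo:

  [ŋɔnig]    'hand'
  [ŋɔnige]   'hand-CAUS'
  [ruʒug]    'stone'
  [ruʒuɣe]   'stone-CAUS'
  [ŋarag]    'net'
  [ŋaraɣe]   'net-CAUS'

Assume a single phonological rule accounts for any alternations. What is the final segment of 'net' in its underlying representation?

The stem for 'net' ends in [g] in [ŋarag] but [ɣ] in [ŋaraɣe].
The stem 'hand' ([ŋɔnig], [ŋɔnige]) shows [g] unchanged in both environments, so [g] cannot be basic with [ɣ] derived before the CAUS suffix.
Therefore /ɣ/ is basic and [g] is derived by word-final hardening (voiced fricatives become stops word-finally).

/ɣ/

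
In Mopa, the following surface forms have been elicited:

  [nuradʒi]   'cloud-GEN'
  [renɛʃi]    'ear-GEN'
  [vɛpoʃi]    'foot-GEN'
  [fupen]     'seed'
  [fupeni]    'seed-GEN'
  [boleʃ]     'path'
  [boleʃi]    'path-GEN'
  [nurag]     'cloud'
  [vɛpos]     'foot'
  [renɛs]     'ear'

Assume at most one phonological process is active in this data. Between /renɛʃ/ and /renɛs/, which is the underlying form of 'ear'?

The stem for 'ear' ends in [s] in [renɛs] but [ʃ] in [renɛʃi].
But 'path' keeps [ʃ] in both environments ([boleʃ], [boleʃi]), so there is no rule changing /ʃ/ to [s] in isolation.
The underlying segment must be /s/; /g/ and /s/ become palato-alveolar [dʒ] and [ʃ] before a front vowel, yielding [ʃ] there.

/renɛs/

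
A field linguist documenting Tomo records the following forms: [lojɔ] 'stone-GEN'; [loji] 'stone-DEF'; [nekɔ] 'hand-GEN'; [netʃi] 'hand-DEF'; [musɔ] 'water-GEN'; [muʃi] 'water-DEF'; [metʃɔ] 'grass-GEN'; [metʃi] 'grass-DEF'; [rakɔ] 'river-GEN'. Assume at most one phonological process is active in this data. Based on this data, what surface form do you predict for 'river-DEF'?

[ratʃi]

'hand' shows [k] ~ [tʃ] at the end of the stem ([nekɔ] vs [netʃi]).
Compare 'grass', with invariant [tʃ] in [metʃɔ] and [metʃi]: an analysis with underlying /tʃ/ and a rule producing [k] before the GEN suffix would wrongly predict alternation here too.
Therefore /k/ is basic and [tʃ] is derived by palatalization before a front vowel (/k/ and /s/ become palato-alveolar [tʃ] and [ʃ] before a front vowel).
The one attested form of 'river', [rakɔ], shows underlying /rak/. Applying the same rule before a front vowel gives [ratʃi].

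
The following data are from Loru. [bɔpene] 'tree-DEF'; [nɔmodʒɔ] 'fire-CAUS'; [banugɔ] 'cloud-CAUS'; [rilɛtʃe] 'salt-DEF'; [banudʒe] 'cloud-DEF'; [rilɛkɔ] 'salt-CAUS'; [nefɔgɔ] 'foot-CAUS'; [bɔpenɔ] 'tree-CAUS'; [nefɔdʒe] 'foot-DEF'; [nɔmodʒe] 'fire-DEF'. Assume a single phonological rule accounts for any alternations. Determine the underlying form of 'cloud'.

'cloud' shows [g] ~ [dʒ] at the end of the stem ([banugɔ] vs [banudʒe]).
Compare 'fire', with invariant [dʒ] in [nɔmodʒɔ] and [nɔmodʒe]: an analysis with underlying /dʒ/ and a rule producing [g] before the CAUS suffix would wrongly predict alternation here too.
The underlying segment must be /g/; /k/ and /g/ become palato-alveolar [tʃ] and [dʒ] before a front vowel, yielding [dʒ] there.
So 'cloud' = /banug/.

/banug/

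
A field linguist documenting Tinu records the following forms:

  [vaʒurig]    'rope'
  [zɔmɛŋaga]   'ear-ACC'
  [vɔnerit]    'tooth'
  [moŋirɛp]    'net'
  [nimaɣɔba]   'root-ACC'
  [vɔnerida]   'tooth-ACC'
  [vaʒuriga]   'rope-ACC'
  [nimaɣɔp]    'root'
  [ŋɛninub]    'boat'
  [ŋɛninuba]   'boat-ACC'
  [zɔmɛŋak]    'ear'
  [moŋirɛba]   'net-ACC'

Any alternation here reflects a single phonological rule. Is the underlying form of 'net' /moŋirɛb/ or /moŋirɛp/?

/moŋirɛp/

The root 'net' surfaces as [moŋirɛp] and [moŋirɛba], with a stem-final [p] ~ [b] alternation.
Compare 'boat', with invariant [b] in [ŋɛninub] and [ŋɛninuba]: an analysis with underlying /b/ and a rule producing [p] in isolation would wrongly predict alternation here too.
The alternation reflects intervocalic voicing: voiceless stops become voiced between vowels. /p/ is underlying.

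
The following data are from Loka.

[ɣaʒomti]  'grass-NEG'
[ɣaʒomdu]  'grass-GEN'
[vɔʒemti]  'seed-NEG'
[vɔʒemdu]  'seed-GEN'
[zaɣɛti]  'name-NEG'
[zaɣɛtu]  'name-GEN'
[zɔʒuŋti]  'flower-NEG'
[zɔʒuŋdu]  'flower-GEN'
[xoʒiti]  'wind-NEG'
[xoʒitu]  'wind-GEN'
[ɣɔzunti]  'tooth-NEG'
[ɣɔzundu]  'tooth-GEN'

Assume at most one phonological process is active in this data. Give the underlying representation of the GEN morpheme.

The GEN morpheme has two allomorphs, [-du] and [-tu].
By contrast the NEG suffix keeps its initial [t] throughout — that segment must be underlying.
The GEN suffix is therefore /-du/ underlyingly, with post-vocalic devoicing: voiced stops become voiceless after a vowel.

/-du/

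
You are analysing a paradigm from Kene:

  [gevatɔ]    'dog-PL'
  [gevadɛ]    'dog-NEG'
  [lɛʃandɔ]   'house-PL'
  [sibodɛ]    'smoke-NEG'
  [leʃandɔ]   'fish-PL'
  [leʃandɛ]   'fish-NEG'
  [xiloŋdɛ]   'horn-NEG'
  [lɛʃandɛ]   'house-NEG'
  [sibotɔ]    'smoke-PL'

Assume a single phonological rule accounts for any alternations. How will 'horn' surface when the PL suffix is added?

[xiloŋdɔ]

The PL morpheme has two allomorphs, [-dɔ] and [-tɔ].
By contrast the NEG suffix keeps its initial [d] throughout — that segment must be underlying.
The PL suffix is therefore /-tɔ/ underlyingly, with post-nasal voicing: voiceless stops become voiced after a nasal.
After 'horn', which ends in a nasal, the suffix surfaces as [-dɔ], giving [xiloŋdɔ].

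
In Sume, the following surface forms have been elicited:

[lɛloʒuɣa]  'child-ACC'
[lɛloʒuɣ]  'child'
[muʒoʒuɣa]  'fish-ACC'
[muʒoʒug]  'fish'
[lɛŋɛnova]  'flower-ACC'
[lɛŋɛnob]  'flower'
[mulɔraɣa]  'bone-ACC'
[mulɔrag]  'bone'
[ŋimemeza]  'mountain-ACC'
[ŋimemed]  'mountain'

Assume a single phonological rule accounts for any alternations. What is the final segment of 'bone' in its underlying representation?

/g/

The stem for 'bone' ends in [ɣ] in [mulɔraɣa] but [g] in [mulɔrag].
If /ɣ/ were underlying and a rule turned it into [g] in isolation, 'child' would also alternate; but it has [ɣ] in both [lɛloʒuɣa] and [lɛloʒuɣ].
So /g/ is underlying, and a rule of intervocalic spirantization — voiced stops become fricatives between vowels — gives [ɣ].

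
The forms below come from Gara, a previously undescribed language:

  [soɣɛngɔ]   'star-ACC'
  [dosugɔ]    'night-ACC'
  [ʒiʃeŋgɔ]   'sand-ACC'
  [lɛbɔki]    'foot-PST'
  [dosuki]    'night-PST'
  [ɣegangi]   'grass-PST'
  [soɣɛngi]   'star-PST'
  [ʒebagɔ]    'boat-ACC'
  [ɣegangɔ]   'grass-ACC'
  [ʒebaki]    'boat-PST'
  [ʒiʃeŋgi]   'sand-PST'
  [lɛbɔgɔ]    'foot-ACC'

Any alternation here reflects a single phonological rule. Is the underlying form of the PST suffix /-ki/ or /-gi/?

The PST suffix surfaces as [-gi] and [-ki], depending on the final segment of the stem.
The ACC suffix, which begins with [g], is invariant after every stem; so [g] is not altered by any rule here.
The PST suffix is therefore /-ki/ underlyingly, with post-nasal voicing: voiceless stops become voiced after a nasal.

/-ki/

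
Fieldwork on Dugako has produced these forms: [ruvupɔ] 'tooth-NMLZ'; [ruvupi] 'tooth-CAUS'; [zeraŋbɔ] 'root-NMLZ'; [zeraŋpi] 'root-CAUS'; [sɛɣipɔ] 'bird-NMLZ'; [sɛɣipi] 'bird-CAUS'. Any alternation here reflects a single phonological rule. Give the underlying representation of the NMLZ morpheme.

The NMLZ morpheme has two allomorphs, [-bɔ] and [-pɔ].
The CAUS suffix, which begins with [p], is invariant after every stem; so [p] is not altered by any rule here.
So the underlying form is /-bɔ/, and voiced stops become voiceless after a vowel.

/-bɔ/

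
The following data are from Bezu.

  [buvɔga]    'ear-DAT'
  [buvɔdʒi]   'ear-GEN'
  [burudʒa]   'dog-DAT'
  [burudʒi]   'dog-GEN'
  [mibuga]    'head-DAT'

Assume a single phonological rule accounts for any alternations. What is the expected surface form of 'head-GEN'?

'ear' shows [g] ~ [dʒ] at the end of the stem ([buvɔga] vs [buvɔdʒi]).
Compare 'dog', with invariant [dʒ] in [burudʒa] and [burudʒi]: an analysis with underlying /dʒ/ and a rule producing [g] before the DAT suffix would wrongly predict alternation here too.
The alternation reflects palatalization before a front vowel: /g/ becomes palato-alveolar [dʒ] before a front vowel. /g/ is underlying.
From [mibuga] the stem 'head' is /mibug/; before a front vowel this yields [mibudʒi].

[mibudʒi]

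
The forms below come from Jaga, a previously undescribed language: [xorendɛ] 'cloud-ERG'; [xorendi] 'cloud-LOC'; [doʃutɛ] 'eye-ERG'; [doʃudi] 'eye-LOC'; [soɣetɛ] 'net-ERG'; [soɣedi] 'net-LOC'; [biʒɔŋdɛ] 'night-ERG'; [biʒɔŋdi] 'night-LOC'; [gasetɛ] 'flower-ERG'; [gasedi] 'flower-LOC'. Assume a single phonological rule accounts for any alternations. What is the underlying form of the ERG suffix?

/-tɛ/

The ERG morpheme has two allomorphs, [-dɛ] and [-tɛ].
The LOC suffix, which begins with [d], is invariant after every stem; so [d] is not altered by any rule here.
So the underlying form is /-tɛ/, and voiceless stops become voiced after a nasal.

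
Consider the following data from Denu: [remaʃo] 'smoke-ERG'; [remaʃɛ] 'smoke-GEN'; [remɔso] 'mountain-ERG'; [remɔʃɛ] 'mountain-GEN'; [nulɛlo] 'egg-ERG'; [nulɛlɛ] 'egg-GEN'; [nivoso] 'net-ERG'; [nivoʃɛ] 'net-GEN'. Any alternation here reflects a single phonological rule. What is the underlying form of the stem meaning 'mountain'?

The stem for 'mountain' ends in [s] in [remɔso] but [ʃ] in [remɔʃɛ].
The stem 'smoke' ([remaʃo], [remaʃɛ]) shows [ʃ] unchanged in both environments, so [ʃ] cannot be basic with [s] derived before the ERG suffix.
The underlying segment must be /s/; /s/ becomes palato-alveolar [ʃ] before a front vowel, yielding [ʃ] there.

/remɔs/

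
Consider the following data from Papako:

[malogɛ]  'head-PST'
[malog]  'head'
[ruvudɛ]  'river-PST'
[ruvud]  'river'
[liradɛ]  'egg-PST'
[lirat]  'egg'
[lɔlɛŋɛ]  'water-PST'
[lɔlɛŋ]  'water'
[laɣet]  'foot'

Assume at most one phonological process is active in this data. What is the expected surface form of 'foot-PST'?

'egg' shows [d] ~ [t] at the end of the stem ([liradɛ] vs [lirat]).
But 'river' keeps [d] in both environments ([ruvudɛ], [ruvud]), so there is no rule changing /d/ to [t] in isolation.
So /t/ is underlying, and a rule of intervocalic voicing — voiceless stops become voiced between vowels — gives [d].
From [laɣet] the stem 'foot' is /laɣet/; between vowels this yields [laɣedɛ].

[laɣedɛ]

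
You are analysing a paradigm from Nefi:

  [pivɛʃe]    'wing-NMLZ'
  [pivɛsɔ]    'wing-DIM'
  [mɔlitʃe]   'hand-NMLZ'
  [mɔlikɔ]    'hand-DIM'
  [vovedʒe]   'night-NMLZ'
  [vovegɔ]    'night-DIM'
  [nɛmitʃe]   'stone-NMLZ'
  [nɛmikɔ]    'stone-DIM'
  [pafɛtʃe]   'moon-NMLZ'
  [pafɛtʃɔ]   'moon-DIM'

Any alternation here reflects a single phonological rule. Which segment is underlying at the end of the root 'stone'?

/k/

In [nɛmitʃe] and [nɛmikɔ] the final segment of 'stone' alternates: [tʃ] ~ [k].
Compare 'moon', with invariant [tʃ] in [pafɛtʃe] and [pafɛtʃɔ]: an analysis with underlying /tʃ/ and a rule producing [k] before the DIM suffix would wrongly predict alternation here too.
Therefore /k/ is basic and [tʃ] is derived by palatalization before a front vowel (/k/, /g/ and /s/ become palato-alveolar [tʃ], [dʒ] and [ʃ] before a front vowel).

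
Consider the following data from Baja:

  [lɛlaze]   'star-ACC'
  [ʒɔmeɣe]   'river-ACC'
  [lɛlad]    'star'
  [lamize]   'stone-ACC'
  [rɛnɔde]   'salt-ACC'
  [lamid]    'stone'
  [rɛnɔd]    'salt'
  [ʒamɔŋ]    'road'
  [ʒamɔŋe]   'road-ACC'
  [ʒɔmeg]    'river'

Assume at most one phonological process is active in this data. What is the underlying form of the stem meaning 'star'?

In [lɛlad] and [lɛlaze] the final segment of 'star' alternates: [d] ~ [z].
If /d/ were underlying and a rule turned it into [z] before the ACC suffix, 'salt' would also alternate; but it has [d] in both [rɛnɔd] and [rɛnɔde].
So /z/ is underlying, and a rule of word-final hardening — voiced fricatives become stops word-finally — gives [d].

/lɛlaz/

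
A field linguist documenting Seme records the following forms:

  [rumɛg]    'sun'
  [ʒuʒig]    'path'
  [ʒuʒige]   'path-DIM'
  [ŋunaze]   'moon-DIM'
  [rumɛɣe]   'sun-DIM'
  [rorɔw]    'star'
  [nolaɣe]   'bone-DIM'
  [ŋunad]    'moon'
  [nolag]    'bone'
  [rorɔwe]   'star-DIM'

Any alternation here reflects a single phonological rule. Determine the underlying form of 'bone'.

'bone' shows [ɣ] ~ [g] at the end of the stem ([nolaɣe] vs [nolag]).
But 'path' keeps [g] in both environments ([ʒuʒige], [ʒuʒig]), so there is no rule changing /g/ to [ɣ] before the DIM suffix.
The alternation reflects word-final hardening: voiced fricatives become stops word-finally. /ɣ/ is underlying.

/nolaɣ/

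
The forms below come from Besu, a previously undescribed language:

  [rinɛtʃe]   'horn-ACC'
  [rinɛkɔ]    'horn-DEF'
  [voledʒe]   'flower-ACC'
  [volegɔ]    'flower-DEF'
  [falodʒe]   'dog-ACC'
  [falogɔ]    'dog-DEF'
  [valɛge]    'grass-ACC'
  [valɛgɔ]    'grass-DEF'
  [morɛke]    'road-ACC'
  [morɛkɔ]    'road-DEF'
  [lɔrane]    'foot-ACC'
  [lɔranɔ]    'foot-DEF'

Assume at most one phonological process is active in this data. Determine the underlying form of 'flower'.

/voledʒ/

In [voledʒe] and [volegɔ] the final segment of 'flower' alternates: [dʒ] ~ [g].
But 'grass' keeps [g] in both environments ([valɛge], [valɛgɔ]), so there is no rule changing /g/ to [dʒ] before the ACC suffix.
So /dʒ/ is underlying, and a rule of depalatalization — palato-alveolar /tʃ/ and /dʒ/ become [k] and [g] when no front vowel follows — gives [g].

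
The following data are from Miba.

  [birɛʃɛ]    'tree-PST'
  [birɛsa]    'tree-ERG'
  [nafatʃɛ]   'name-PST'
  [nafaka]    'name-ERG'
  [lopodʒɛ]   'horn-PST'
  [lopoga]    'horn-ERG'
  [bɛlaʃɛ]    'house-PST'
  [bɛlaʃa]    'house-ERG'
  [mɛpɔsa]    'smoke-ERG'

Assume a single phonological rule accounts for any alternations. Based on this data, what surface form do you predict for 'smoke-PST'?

The stem for 'tree' ends in [ʃ] in [birɛʃɛ] but [s] in [birɛsa].
The stem 'house' ([bɛlaʃɛ], [bɛlaʃa]) shows [ʃ] unchanged in both environments, so [ʃ] cannot be basic with [s] derived before the ERG suffix.
Therefore /s/ is basic and [ʃ] is derived by palatalization before a front vowel (/k/, /g/ and /s/ become palato-alveolar [tʃ], [dʒ] and [ʃ] before a front vowel).
From [mɛpɔsa] the stem 'smoke' is /mɛpɔs/; before a front vowel this yields [mɛpɔʃɛ].

[mɛpɔʃɛ]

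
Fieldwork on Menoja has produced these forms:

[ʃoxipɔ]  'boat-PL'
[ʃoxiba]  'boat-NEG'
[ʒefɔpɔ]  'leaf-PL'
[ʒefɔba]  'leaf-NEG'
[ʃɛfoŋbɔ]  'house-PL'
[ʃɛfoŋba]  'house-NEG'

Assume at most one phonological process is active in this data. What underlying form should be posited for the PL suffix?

/-pɔ/

The PL morpheme has two allomorphs, [-bɔ] and [-pɔ].
The NEG suffix, which begins with [b], is invariant after every stem; so [b] is not altered by any rule here.
So the underlying form is /-pɔ/, and voiceless stops become voiced after a nasal.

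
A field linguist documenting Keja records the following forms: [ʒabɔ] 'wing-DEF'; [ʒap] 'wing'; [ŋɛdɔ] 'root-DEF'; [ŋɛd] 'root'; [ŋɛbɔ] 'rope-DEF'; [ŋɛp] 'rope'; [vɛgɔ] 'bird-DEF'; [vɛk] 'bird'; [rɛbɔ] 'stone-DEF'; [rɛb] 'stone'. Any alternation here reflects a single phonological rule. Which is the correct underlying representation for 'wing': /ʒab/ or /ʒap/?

The root 'wing' surfaces as [ʒabɔ] and [ʒap], with a stem-final [b] ~ [p] alternation.
Compare 'stone', with invariant [b] in [rɛbɔ] and [rɛb]: an analysis with underlying /b/ and a rule producing [p] in isolation would wrongly predict alternation here too.
Therefore /p/ is basic and [b] is derived by intervocalic voicing (voiceless stops become voiced between vowels).

/ʒap/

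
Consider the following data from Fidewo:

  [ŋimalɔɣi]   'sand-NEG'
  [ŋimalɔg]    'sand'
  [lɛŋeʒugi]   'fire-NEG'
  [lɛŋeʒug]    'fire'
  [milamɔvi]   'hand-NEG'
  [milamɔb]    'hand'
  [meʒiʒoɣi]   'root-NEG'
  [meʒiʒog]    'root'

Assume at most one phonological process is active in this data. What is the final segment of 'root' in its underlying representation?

/ɣ/

'root' shows [ɣ] ~ [g] at the end of the stem ([meʒiʒoɣi] vs [meʒiʒog]).
But 'fire' keeps [g] in both environments ([lɛŋeʒugi], [lɛŋeʒug]), so there is no rule changing /g/ to [ɣ] before the NEG suffix.
The alternation reflects word-final hardening: voiced fricatives become stops word-finally. /ɣ/ is underlying.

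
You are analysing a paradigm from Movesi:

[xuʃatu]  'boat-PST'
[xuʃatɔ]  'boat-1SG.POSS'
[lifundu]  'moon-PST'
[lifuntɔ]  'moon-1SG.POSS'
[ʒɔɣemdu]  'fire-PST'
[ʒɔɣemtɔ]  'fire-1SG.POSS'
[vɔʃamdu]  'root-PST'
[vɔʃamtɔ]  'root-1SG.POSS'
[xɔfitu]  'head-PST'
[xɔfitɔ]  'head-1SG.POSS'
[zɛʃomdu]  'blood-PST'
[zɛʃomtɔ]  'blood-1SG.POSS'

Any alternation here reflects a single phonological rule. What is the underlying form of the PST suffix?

The PST morpheme has two allomorphs, [-du] and [-tu].
By contrast the 1SG.POSS suffix keeps its initial [t] throughout — that segment must be underlying.
The PST suffix is therefore /-du/ underlyingly, with post-vocalic devoicing: voiced stops become voiceless after a vowel.

/-du/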